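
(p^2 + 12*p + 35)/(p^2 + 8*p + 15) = (p + 7)/(p + 3)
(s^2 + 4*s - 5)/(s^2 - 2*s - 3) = (-s^2 - 4*s + 5)/(-s^2 + 2*s + 3)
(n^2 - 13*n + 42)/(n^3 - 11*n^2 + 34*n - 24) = (n - 7)/(n^2 - 5*n + 4)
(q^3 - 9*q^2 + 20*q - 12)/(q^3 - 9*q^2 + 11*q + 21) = (q^3 - 9*q^2 + 20*q - 12)/(q^3 - 9*q^2 + 11*q + 21)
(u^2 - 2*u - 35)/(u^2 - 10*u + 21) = (u + 5)/(u - 3)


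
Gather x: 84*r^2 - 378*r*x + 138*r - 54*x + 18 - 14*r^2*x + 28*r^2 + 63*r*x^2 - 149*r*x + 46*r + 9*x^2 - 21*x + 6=112*r^2 + 184*r + x^2*(63*r + 9) + x*(-14*r^2 - 527*r - 75) + 24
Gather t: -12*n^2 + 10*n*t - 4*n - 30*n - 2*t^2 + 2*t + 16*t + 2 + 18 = -12*n^2 - 34*n - 2*t^2 + t*(10*n + 18) + 20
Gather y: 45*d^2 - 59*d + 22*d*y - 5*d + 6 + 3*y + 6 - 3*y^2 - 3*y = 45*d^2 + 22*d*y - 64*d - 3*y^2 + 12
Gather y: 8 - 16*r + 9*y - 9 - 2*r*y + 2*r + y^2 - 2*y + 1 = -14*r + y^2 + y*(7 - 2*r)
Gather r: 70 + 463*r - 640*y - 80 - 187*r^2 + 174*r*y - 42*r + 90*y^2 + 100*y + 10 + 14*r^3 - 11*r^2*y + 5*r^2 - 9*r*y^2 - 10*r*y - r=14*r^3 + r^2*(-11*y - 182) + r*(-9*y^2 + 164*y + 420) + 90*y^2 - 540*y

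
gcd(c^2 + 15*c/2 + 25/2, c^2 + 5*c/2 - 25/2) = c + 5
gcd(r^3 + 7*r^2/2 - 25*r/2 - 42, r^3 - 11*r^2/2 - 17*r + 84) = r^2 + r/2 - 14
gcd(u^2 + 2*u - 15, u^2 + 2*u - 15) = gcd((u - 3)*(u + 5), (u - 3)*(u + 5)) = u^2 + 2*u - 15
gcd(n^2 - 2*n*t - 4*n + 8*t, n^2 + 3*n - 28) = n - 4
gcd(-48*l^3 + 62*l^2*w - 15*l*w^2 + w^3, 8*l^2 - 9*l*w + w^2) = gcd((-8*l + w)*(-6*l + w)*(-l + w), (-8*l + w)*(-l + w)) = 8*l^2 - 9*l*w + w^2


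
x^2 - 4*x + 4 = (x - 2)^2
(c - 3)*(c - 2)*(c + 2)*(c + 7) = c^4 + 4*c^3 - 25*c^2 - 16*c + 84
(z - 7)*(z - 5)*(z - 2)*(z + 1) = z^4 - 13*z^3 + 45*z^2 - 11*z - 70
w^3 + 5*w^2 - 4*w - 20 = (w - 2)*(w + 2)*(w + 5)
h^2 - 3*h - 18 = (h - 6)*(h + 3)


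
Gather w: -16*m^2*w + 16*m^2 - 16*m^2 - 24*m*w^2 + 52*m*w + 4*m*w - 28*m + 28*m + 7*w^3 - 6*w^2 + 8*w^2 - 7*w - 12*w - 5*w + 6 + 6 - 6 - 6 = 7*w^3 + w^2*(2 - 24*m) + w*(-16*m^2 + 56*m - 24)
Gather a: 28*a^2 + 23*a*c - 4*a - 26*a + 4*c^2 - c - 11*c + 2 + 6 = 28*a^2 + a*(23*c - 30) + 4*c^2 - 12*c + 8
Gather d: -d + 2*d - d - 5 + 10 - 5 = 0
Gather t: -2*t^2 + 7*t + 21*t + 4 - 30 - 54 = -2*t^2 + 28*t - 80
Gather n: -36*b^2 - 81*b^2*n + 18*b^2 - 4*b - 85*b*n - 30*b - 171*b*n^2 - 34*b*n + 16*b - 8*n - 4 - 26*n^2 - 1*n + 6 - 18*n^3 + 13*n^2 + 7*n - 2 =-18*b^2 - 18*b - 18*n^3 + n^2*(-171*b - 13) + n*(-81*b^2 - 119*b - 2)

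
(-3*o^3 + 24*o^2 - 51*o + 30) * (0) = 0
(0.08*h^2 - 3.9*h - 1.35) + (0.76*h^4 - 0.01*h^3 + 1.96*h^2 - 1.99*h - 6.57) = 0.76*h^4 - 0.01*h^3 + 2.04*h^2 - 5.89*h - 7.92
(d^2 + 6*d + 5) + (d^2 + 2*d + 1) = 2*d^2 + 8*d + 6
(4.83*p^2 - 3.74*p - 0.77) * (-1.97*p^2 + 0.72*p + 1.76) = -9.5151*p^4 + 10.8454*p^3 + 7.3249*p^2 - 7.1368*p - 1.3552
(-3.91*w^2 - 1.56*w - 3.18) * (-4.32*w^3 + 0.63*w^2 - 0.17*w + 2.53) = 16.8912*w^5 + 4.2759*w^4 + 13.4195*w^3 - 11.6305*w^2 - 3.4062*w - 8.0454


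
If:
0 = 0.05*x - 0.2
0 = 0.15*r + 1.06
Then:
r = -7.07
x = 4.00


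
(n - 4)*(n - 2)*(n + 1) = n^3 - 5*n^2 + 2*n + 8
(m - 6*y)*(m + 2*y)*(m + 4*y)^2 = m^4 + 4*m^3*y - 28*m^2*y^2 - 160*m*y^3 - 192*y^4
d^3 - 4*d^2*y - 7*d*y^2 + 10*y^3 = (d - 5*y)*(d - y)*(d + 2*y)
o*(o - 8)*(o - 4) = o^3 - 12*o^2 + 32*o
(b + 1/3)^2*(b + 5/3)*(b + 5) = b^4 + 22*b^3/3 + 116*b^2/9 + 170*b/27 + 25/27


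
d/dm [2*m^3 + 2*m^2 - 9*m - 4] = 6*m^2 + 4*m - 9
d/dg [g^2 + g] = 2*g + 1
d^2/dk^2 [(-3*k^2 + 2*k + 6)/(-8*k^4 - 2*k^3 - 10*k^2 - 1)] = 2*(576*k^8 - 624*k^7 - 4324*k^6 - 1944*k^5 - 4872*k^4 - 1042*k^3 - 1578*k^2 + 96*k + 63)/(512*k^12 + 384*k^11 + 2016*k^10 + 968*k^9 + 2712*k^8 + 696*k^7 + 1492*k^6 + 120*k^5 + 324*k^4 + 6*k^3 + 30*k^2 + 1)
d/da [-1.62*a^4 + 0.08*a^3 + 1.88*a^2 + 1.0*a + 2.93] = -6.48*a^3 + 0.24*a^2 + 3.76*a + 1.0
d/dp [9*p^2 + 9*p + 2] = 18*p + 9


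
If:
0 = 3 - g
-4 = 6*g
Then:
No Solution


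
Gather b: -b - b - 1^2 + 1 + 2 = 2 - 2*b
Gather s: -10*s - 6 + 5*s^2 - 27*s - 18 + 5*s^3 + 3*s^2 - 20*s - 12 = 5*s^3 + 8*s^2 - 57*s - 36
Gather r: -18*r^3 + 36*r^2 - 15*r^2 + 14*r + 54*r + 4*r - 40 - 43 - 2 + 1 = -18*r^3 + 21*r^2 + 72*r - 84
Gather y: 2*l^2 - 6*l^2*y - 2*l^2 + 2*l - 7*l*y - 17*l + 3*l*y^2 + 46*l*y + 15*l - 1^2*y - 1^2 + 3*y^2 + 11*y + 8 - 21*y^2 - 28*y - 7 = y^2*(3*l - 18) + y*(-6*l^2 + 39*l - 18)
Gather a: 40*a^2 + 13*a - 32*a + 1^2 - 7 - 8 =40*a^2 - 19*a - 14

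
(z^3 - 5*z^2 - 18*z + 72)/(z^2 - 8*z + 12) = (z^2 + z - 12)/(z - 2)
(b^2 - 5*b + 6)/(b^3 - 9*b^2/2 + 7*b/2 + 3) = 2/(2*b + 1)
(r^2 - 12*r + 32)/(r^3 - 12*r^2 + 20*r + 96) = (r - 4)/(r^2 - 4*r - 12)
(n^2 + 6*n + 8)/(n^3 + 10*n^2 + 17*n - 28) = (n + 2)/(n^2 + 6*n - 7)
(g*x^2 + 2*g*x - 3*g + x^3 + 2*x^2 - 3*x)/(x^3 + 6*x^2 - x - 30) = (g*x - g + x^2 - x)/(x^2 + 3*x - 10)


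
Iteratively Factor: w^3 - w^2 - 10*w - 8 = (w - 4)*(w^2 + 3*w + 2) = (w - 4)*(w + 1)*(w + 2)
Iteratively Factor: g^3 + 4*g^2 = (g + 4)*(g^2) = g*(g + 4)*(g)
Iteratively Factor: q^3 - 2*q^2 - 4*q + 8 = (q - 2)*(q^2 - 4) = (q - 2)^2*(q + 2)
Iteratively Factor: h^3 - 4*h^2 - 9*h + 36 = (h - 3)*(h^2 - h - 12) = (h - 3)*(h + 3)*(h - 4)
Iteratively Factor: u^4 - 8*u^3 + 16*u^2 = (u)*(u^3 - 8*u^2 + 16*u) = u^2*(u^2 - 8*u + 16) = u^2*(u - 4)*(u - 4)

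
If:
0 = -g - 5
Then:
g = -5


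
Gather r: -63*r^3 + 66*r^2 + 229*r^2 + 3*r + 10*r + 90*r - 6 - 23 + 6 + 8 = -63*r^3 + 295*r^2 + 103*r - 15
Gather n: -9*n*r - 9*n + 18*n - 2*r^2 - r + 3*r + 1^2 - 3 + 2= n*(9 - 9*r) - 2*r^2 + 2*r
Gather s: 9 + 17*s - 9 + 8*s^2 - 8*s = 8*s^2 + 9*s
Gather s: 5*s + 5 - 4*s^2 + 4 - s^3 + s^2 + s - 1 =-s^3 - 3*s^2 + 6*s + 8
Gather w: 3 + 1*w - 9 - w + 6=0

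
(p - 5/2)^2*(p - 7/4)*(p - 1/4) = p^4 - 7*p^3 + 267*p^2/16 - 235*p/16 + 175/64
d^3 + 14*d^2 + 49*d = d*(d + 7)^2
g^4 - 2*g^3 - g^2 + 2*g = g*(g - 2)*(g - 1)*(g + 1)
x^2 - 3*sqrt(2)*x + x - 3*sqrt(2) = (x + 1)*(x - 3*sqrt(2))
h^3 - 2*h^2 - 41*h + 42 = (h - 7)*(h - 1)*(h + 6)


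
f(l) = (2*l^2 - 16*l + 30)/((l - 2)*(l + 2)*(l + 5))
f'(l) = (4*l - 16)/((l - 2)*(l + 2)*(l + 5)) - (2*l^2 - 16*l + 30)/((l - 2)*(l + 2)*(l + 5)^2) - (2*l^2 - 16*l + 30)/((l - 2)*(l + 2)^2*(l + 5)) - (2*l^2 - 16*l + 30)/((l - 2)^2*(l + 2)*(l + 5))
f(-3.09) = 9.30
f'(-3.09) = 2.81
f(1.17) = -0.86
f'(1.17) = 0.07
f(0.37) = -1.17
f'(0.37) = 0.69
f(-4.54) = 18.83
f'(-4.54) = -35.11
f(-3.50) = 8.93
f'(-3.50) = -0.80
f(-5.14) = -52.59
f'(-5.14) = -388.14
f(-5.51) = -13.31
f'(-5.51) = -28.82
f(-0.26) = -1.84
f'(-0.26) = 1.55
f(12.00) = 0.05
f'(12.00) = 0.00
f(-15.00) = -0.33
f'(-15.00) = -0.04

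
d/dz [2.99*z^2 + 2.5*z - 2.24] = 5.98*z + 2.5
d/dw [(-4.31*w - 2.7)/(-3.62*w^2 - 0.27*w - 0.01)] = (15.6022*w^2 + 1.1637*w - (4.31*w + 2.7)*(7.24*w + 0.27) + 0.0431)/(3.62*w^2 + 0.27*w + 0.01)^2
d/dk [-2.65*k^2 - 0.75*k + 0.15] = -5.3*k - 0.75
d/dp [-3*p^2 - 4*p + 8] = -6*p - 4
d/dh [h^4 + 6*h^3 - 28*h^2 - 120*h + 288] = 4*h^3 + 18*h^2 - 56*h - 120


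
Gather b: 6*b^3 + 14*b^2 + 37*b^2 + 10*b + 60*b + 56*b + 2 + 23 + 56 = 6*b^3 + 51*b^2 + 126*b + 81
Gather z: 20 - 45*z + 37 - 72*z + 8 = 65 - 117*z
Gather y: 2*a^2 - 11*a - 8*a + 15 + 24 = 2*a^2 - 19*a + 39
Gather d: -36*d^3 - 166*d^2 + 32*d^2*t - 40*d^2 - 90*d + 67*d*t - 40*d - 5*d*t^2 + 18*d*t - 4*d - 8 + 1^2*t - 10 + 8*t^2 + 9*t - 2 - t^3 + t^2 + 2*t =-36*d^3 + d^2*(32*t - 206) + d*(-5*t^2 + 85*t - 134) - t^3 + 9*t^2 + 12*t - 20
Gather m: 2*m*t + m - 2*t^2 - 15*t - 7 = m*(2*t + 1) - 2*t^2 - 15*t - 7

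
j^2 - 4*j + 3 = (j - 3)*(j - 1)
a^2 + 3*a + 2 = (a + 1)*(a + 2)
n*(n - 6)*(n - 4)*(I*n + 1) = I*n^4 + n^3 - 10*I*n^3 - 10*n^2 + 24*I*n^2 + 24*n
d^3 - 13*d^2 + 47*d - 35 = (d - 7)*(d - 5)*(d - 1)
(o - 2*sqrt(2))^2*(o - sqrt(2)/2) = o^3 - 9*sqrt(2)*o^2/2 + 12*o - 4*sqrt(2)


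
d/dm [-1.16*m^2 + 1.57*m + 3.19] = 1.57 - 2.32*m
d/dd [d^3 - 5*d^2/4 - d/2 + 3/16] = 3*d^2 - 5*d/2 - 1/2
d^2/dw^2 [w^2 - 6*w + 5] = 2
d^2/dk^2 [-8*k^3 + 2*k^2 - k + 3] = 4 - 48*k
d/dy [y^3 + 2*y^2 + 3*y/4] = 3*y^2 + 4*y + 3/4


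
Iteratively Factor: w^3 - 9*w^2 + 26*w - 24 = (w - 3)*(w^2 - 6*w + 8) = (w - 4)*(w - 3)*(w - 2)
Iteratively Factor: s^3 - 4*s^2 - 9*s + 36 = (s - 3)*(s^2 - s - 12) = (s - 3)*(s + 3)*(s - 4)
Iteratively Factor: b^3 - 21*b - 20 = (b + 4)*(b^2 - 4*b - 5) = (b + 1)*(b + 4)*(b - 5)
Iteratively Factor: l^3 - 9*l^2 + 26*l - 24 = (l - 4)*(l^2 - 5*l + 6) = (l - 4)*(l - 2)*(l - 3)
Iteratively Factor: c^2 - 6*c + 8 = (c - 4)*(c - 2)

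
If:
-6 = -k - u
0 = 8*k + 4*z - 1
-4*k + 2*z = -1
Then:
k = 3/16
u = 93/16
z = -1/8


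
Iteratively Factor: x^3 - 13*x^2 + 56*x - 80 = (x - 5)*(x^2 - 8*x + 16) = (x - 5)*(x - 4)*(x - 4)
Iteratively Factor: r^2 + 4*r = (r)*(r + 4)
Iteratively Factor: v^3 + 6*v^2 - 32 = (v - 2)*(v^2 + 8*v + 16) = (v - 2)*(v + 4)*(v + 4)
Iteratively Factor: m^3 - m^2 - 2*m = (m - 2)*(m^2 + m) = (m - 2)*(m + 1)*(m)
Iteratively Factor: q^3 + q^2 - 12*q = (q + 4)*(q^2 - 3*q) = q*(q + 4)*(q - 3)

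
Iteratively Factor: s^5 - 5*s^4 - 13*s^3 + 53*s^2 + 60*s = (s)*(s^4 - 5*s^3 - 13*s^2 + 53*s + 60) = s*(s - 4)*(s^3 - s^2 - 17*s - 15) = s*(s - 5)*(s - 4)*(s^2 + 4*s + 3) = s*(s - 5)*(s - 4)*(s + 1)*(s + 3)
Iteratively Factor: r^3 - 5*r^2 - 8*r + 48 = (r + 3)*(r^2 - 8*r + 16) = (r - 4)*(r + 3)*(r - 4)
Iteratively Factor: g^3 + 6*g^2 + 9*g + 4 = (g + 1)*(g^2 + 5*g + 4) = (g + 1)*(g + 4)*(g + 1)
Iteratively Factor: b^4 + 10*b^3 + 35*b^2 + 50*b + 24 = (b + 2)*(b^3 + 8*b^2 + 19*b + 12) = (b + 2)*(b + 3)*(b^2 + 5*b + 4) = (b + 1)*(b + 2)*(b + 3)*(b + 4)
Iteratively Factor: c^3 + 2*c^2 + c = (c + 1)*(c^2 + c) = c*(c + 1)*(c + 1)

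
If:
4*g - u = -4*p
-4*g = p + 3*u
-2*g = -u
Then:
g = 0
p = 0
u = 0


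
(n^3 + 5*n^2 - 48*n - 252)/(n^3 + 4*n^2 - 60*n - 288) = (n - 7)/(n - 8)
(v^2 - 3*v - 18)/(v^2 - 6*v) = (v + 3)/v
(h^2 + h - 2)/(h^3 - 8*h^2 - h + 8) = (h + 2)/(h^2 - 7*h - 8)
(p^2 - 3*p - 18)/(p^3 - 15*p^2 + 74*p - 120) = (p + 3)/(p^2 - 9*p + 20)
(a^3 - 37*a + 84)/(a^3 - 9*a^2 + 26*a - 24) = (a + 7)/(a - 2)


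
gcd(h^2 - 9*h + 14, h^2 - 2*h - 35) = h - 7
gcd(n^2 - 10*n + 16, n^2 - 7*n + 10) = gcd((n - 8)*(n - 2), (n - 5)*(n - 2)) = n - 2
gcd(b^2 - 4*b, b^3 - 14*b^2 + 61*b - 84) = b - 4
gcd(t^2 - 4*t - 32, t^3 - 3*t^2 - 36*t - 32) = t^2 - 4*t - 32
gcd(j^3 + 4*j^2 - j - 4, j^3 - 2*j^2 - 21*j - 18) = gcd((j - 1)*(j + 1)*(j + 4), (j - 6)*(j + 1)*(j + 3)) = j + 1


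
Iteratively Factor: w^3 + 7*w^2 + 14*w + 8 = (w + 2)*(w^2 + 5*w + 4) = (w + 2)*(w + 4)*(w + 1)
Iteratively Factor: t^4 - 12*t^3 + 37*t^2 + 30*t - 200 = (t - 5)*(t^3 - 7*t^2 + 2*t + 40) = (t - 5)*(t - 4)*(t^2 - 3*t - 10) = (t - 5)*(t - 4)*(t + 2)*(t - 5)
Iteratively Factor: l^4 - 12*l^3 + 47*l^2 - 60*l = (l - 5)*(l^3 - 7*l^2 + 12*l) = l*(l - 5)*(l^2 - 7*l + 12) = l*(l - 5)*(l - 3)*(l - 4)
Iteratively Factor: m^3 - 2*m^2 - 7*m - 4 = (m + 1)*(m^2 - 3*m - 4) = (m - 4)*(m + 1)*(m + 1)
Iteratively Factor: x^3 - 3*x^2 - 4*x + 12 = (x - 3)*(x^2 - 4) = (x - 3)*(x + 2)*(x - 2)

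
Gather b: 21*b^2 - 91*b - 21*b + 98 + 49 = 21*b^2 - 112*b + 147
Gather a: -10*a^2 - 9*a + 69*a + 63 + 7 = -10*a^2 + 60*a + 70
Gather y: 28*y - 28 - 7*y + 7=21*y - 21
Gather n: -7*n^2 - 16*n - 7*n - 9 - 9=-7*n^2 - 23*n - 18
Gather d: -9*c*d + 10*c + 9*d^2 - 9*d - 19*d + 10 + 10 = 10*c + 9*d^2 + d*(-9*c - 28) + 20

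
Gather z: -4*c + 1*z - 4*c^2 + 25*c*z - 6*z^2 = -4*c^2 - 4*c - 6*z^2 + z*(25*c + 1)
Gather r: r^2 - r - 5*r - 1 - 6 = r^2 - 6*r - 7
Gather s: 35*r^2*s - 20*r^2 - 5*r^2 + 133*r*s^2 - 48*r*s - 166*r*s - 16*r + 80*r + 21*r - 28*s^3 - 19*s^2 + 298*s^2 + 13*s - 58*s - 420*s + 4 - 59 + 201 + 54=-25*r^2 + 85*r - 28*s^3 + s^2*(133*r + 279) + s*(35*r^2 - 214*r - 465) + 200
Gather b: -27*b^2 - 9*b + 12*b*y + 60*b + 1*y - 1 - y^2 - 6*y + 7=-27*b^2 + b*(12*y + 51) - y^2 - 5*y + 6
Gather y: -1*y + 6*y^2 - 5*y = 6*y^2 - 6*y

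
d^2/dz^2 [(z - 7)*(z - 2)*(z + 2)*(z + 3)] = 12*z^2 - 24*z - 50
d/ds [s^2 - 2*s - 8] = 2*s - 2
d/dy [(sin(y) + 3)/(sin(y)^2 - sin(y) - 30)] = (-6*sin(y) + cos(y)^2 - 28)*cos(y)/(sin(y) + cos(y)^2 + 29)^2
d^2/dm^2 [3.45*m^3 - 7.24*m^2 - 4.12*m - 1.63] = 20.7*m - 14.48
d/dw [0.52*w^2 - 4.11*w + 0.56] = 1.04*w - 4.11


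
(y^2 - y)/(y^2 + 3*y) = (y - 1)/(y + 3)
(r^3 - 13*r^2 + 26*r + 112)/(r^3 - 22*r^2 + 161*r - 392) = (r + 2)/(r - 7)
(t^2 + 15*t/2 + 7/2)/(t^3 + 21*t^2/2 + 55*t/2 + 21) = (2*t + 1)/(2*t^2 + 7*t + 6)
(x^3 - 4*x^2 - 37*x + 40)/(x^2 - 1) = (x^2 - 3*x - 40)/(x + 1)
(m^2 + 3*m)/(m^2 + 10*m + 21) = m/(m + 7)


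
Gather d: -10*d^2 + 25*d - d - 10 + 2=-10*d^2 + 24*d - 8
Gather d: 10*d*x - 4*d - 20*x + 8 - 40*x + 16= d*(10*x - 4) - 60*x + 24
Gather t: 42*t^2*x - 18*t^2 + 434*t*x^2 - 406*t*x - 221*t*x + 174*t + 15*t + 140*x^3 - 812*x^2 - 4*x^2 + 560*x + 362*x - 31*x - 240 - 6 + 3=t^2*(42*x - 18) + t*(434*x^2 - 627*x + 189) + 140*x^3 - 816*x^2 + 891*x - 243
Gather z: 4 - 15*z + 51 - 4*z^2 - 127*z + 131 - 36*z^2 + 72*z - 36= -40*z^2 - 70*z + 150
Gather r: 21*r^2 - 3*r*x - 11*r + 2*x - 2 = 21*r^2 + r*(-3*x - 11) + 2*x - 2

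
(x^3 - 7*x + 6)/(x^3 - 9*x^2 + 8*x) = (x^2 + x - 6)/(x*(x - 8))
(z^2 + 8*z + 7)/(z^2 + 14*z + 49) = (z + 1)/(z + 7)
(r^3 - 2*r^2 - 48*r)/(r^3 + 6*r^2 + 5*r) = (r^2 - 2*r - 48)/(r^2 + 6*r + 5)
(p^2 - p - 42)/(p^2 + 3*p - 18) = (p - 7)/(p - 3)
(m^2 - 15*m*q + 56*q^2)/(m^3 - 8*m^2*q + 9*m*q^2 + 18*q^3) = (m^2 - 15*m*q + 56*q^2)/(m^3 - 8*m^2*q + 9*m*q^2 + 18*q^3)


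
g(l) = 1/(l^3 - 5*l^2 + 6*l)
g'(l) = (-3*l^2 + 10*l - 6)/(l^3 - 5*l^2 + 6*l)^2 = (-3*l^2 + 10*l - 6)/(l^2*(l^2 - 5*l + 6)^2)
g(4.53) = 0.06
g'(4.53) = -0.07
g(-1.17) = -0.06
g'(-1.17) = -0.09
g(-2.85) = -0.01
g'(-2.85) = -0.01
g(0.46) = 0.56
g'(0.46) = -0.63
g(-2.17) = -0.02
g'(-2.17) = -0.02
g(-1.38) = -0.05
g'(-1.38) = -0.06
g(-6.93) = -0.00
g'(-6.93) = -0.00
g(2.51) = -1.59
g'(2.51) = 0.51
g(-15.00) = 0.00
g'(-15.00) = 0.00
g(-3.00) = -0.01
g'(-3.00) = -0.00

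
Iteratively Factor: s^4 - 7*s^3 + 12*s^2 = (s)*(s^3 - 7*s^2 + 12*s) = s*(s - 3)*(s^2 - 4*s) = s^2*(s - 3)*(s - 4)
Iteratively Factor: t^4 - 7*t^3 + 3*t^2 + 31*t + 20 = (t - 5)*(t^3 - 2*t^2 - 7*t - 4) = (t - 5)*(t - 4)*(t^2 + 2*t + 1) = (t - 5)*(t - 4)*(t + 1)*(t + 1)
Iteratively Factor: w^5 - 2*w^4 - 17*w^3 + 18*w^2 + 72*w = (w + 2)*(w^4 - 4*w^3 - 9*w^2 + 36*w) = (w - 3)*(w + 2)*(w^3 - w^2 - 12*w) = (w - 4)*(w - 3)*(w + 2)*(w^2 + 3*w) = w*(w - 4)*(w - 3)*(w + 2)*(w + 3)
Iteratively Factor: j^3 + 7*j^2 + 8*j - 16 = (j + 4)*(j^2 + 3*j - 4) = (j + 4)^2*(j - 1)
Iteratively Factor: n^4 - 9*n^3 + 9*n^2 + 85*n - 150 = (n - 5)*(n^3 - 4*n^2 - 11*n + 30) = (n - 5)^2*(n^2 + n - 6) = (n - 5)^2*(n + 3)*(n - 2)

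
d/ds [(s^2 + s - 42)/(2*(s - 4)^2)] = (80 - 9*s)/(2*(s^3 - 12*s^2 + 48*s - 64))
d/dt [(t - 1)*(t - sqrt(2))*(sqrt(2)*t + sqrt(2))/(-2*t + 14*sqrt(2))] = (-sqrt(2)*t^3 + 22*t^2 - 14*sqrt(2)*t - 6)/(t^2 - 14*sqrt(2)*t + 98)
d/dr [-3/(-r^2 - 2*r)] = 6*(-r - 1)/(r^2*(r + 2)^2)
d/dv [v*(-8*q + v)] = -8*q + 2*v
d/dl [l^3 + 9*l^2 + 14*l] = 3*l^2 + 18*l + 14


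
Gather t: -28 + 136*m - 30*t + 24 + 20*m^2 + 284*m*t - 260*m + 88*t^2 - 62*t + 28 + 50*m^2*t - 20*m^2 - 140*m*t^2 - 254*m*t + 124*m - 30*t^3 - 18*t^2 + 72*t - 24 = -30*t^3 + t^2*(70 - 140*m) + t*(50*m^2 + 30*m - 20)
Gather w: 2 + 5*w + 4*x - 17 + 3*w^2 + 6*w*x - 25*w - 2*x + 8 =3*w^2 + w*(6*x - 20) + 2*x - 7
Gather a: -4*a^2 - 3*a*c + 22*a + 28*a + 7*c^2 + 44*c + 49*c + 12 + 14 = -4*a^2 + a*(50 - 3*c) + 7*c^2 + 93*c + 26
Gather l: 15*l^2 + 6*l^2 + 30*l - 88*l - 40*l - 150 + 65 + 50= 21*l^2 - 98*l - 35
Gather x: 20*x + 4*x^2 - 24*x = 4*x^2 - 4*x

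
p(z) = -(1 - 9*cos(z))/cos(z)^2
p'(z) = -2*(1 - 9*cos(z))*sin(z)/cos(z)^3 - 9*sin(z)/cos(z)^2 = (9*cos(z) - 2)*sin(z)/cos(z)^3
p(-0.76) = 10.51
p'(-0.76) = -8.18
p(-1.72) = -105.80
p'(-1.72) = -1004.88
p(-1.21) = 17.47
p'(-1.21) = -25.03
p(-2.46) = -13.25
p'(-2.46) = -12.09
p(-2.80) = -10.68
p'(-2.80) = -4.20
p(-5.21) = 14.47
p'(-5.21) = 18.55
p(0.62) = 9.55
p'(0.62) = 5.74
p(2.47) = -13.13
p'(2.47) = 11.73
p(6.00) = 8.29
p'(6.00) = -2.10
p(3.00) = -10.11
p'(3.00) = 1.59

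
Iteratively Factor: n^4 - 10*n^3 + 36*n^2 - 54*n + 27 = (n - 1)*(n^3 - 9*n^2 + 27*n - 27) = (n - 3)*(n - 1)*(n^2 - 6*n + 9) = (n - 3)^2*(n - 1)*(n - 3)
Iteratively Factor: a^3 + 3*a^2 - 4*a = (a - 1)*(a^2 + 4*a) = (a - 1)*(a + 4)*(a)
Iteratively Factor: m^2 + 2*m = (m + 2)*(m)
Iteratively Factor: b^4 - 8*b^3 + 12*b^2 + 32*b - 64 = (b + 2)*(b^3 - 10*b^2 + 32*b - 32) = (b - 2)*(b + 2)*(b^2 - 8*b + 16) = (b - 4)*(b - 2)*(b + 2)*(b - 4)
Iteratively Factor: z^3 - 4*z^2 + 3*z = (z - 3)*(z^2 - z) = z*(z - 3)*(z - 1)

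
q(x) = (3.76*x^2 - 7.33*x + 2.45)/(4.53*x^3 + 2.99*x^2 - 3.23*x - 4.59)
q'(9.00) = -0.01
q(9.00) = 0.07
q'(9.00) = -0.01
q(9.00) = 0.07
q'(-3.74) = -0.20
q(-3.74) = -0.44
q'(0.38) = 0.86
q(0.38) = -0.04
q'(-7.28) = -0.03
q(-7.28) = -0.16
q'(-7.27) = -0.03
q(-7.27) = -0.16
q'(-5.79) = -0.06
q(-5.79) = -0.22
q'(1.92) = 0.09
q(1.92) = 0.07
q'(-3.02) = -0.38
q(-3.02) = -0.64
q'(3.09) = 0.00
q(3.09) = 0.11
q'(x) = (7.52*x - 7.33)/(4.53*x^3 + 2.99*x^2 - 3.23*x - 4.59) + (-13.59*x^2 - 5.98*x + 3.23)*(3.76*x^2 - 7.33*x + 2.45)/(4.53*x^3 + 2.99*x^2 - 3.23*x - 4.59)^2 = (-17.0328*x^4 + 66.4098*x^3 - 23.5236*x^2 - 49.1678*x + 41.5582)/(20.5209*x^6 + 27.0894*x^5 - 20.3237*x^4 - 60.9008*x^3 - 17.0153*x^2 + 29.6514*x + 21.0681)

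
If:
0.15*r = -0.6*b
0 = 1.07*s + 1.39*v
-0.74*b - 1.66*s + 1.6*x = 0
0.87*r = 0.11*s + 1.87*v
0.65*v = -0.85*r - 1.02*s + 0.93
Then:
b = -0.46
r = 1.82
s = -1.19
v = 0.92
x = -1.45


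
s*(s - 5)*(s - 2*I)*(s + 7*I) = s^4 - 5*s^3 + 5*I*s^3 + 14*s^2 - 25*I*s^2 - 70*s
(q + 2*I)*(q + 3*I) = q^2 + 5*I*q - 6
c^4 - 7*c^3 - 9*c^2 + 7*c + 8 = (c - 8)*(c - 1)*(c + 1)^2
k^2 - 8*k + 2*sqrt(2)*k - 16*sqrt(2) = (k - 8)*(k + 2*sqrt(2))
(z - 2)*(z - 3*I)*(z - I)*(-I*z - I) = -I*z^4 - 4*z^3 + I*z^3 + 4*z^2 + 5*I*z^2 + 8*z - 3*I*z - 6*I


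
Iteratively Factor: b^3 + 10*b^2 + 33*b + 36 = (b + 3)*(b^2 + 7*b + 12) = (b + 3)*(b + 4)*(b + 3)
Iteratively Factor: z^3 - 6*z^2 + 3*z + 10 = (z - 5)*(z^2 - z - 2) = (z - 5)*(z - 2)*(z + 1)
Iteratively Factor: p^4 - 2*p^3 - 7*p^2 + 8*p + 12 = (p - 3)*(p^3 + p^2 - 4*p - 4) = (p - 3)*(p + 1)*(p^2 - 4) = (p - 3)*(p + 1)*(p + 2)*(p - 2)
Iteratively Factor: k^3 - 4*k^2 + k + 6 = (k + 1)*(k^2 - 5*k + 6) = (k - 3)*(k + 1)*(k - 2)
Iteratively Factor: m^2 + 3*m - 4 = (m - 1)*(m + 4)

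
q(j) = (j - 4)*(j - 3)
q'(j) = 2*j - 7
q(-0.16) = 13.15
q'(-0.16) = -7.32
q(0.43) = 9.17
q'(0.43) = -6.14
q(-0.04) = 12.28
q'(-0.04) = -7.08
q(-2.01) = 30.11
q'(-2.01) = -11.02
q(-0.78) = 18.07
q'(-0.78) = -8.56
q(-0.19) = 13.37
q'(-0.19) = -7.38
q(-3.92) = 54.81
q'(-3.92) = -14.84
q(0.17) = 10.84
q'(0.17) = -6.66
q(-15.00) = 342.00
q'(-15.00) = -37.00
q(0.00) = 12.00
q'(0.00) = -7.00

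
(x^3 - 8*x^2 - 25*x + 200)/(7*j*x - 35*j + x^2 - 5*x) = (x^2 - 3*x - 40)/(7*j + x)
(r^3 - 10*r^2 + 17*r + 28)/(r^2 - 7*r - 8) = (r^2 - 11*r + 28)/(r - 8)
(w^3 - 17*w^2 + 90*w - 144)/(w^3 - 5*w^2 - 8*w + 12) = (w^2 - 11*w + 24)/(w^2 + w - 2)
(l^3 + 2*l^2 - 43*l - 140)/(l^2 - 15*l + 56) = (l^2 + 9*l + 20)/(l - 8)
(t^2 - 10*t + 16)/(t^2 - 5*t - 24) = (t - 2)/(t + 3)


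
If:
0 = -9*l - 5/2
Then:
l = -5/18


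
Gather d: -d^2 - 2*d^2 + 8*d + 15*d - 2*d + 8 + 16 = -3*d^2 + 21*d + 24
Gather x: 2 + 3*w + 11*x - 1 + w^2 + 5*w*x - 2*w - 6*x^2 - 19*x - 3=w^2 + w - 6*x^2 + x*(5*w - 8) - 2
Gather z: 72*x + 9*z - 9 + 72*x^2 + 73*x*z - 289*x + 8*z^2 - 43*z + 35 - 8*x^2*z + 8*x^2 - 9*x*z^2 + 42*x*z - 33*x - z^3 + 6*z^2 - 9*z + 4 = 80*x^2 - 250*x - z^3 + z^2*(14 - 9*x) + z*(-8*x^2 + 115*x - 43) + 30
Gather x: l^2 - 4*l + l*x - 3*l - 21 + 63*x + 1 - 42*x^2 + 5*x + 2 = l^2 - 7*l - 42*x^2 + x*(l + 68) - 18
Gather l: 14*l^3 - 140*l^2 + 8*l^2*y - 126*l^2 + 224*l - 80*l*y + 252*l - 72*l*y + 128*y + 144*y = 14*l^3 + l^2*(8*y - 266) + l*(476 - 152*y) + 272*y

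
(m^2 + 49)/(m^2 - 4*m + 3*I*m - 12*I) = (m^2 + 49)/(m^2 + m*(-4 + 3*I) - 12*I)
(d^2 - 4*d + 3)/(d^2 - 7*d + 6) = (d - 3)/(d - 6)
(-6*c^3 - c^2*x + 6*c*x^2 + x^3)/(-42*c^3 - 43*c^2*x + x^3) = (-c + x)/(-7*c + x)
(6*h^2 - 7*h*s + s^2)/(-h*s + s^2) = (-6*h + s)/s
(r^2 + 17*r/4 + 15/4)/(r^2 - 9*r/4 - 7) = (4*r^2 + 17*r + 15)/(4*r^2 - 9*r - 28)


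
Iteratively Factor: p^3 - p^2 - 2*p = (p + 1)*(p^2 - 2*p) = p*(p + 1)*(p - 2)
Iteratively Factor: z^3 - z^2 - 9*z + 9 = (z - 3)*(z^2 + 2*z - 3) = (z - 3)*(z + 3)*(z - 1)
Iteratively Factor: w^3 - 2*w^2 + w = (w - 1)*(w^2 - w) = w*(w - 1)*(w - 1)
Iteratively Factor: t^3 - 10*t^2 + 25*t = (t - 5)*(t^2 - 5*t) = t*(t - 5)*(t - 5)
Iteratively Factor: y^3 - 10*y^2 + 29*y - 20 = (y - 5)*(y^2 - 5*y + 4) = (y - 5)*(y - 1)*(y - 4)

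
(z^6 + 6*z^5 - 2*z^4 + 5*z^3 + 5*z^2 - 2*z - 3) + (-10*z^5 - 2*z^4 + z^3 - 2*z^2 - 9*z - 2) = z^6 - 4*z^5 - 4*z^4 + 6*z^3 + 3*z^2 - 11*z - 5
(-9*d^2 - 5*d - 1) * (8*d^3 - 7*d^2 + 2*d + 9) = -72*d^5 + 23*d^4 + 9*d^3 - 84*d^2 - 47*d - 9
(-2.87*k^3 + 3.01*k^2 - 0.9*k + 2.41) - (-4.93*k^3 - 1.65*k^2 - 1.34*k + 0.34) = 2.06*k^3 + 4.66*k^2 + 0.44*k + 2.07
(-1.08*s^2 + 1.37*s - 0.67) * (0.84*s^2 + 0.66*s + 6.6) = -0.9072*s^4 + 0.438*s^3 - 6.7866*s^2 + 8.5998*s - 4.422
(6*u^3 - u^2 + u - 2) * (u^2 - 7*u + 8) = 6*u^5 - 43*u^4 + 56*u^3 - 17*u^2 + 22*u - 16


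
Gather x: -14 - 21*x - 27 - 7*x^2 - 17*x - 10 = -7*x^2 - 38*x - 51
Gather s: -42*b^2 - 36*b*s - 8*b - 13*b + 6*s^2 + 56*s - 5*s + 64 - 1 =-42*b^2 - 21*b + 6*s^2 + s*(51 - 36*b) + 63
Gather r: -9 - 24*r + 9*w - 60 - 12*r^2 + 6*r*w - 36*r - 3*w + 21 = -12*r^2 + r*(6*w - 60) + 6*w - 48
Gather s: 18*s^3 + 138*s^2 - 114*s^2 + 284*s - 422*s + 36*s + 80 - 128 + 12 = 18*s^3 + 24*s^2 - 102*s - 36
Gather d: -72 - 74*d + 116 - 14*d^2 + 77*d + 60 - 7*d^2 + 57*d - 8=-21*d^2 + 60*d + 96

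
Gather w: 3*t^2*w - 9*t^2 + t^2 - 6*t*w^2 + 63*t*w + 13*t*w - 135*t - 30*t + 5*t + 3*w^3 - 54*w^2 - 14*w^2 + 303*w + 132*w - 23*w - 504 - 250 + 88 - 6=-8*t^2 - 160*t + 3*w^3 + w^2*(-6*t - 68) + w*(3*t^2 + 76*t + 412) - 672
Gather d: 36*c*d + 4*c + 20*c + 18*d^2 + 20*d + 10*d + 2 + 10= 24*c + 18*d^2 + d*(36*c + 30) + 12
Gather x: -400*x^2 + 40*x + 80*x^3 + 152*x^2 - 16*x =80*x^3 - 248*x^2 + 24*x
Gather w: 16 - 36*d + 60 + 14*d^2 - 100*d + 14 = 14*d^2 - 136*d + 90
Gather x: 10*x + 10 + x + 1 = 11*x + 11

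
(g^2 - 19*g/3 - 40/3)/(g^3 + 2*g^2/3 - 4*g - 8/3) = (3*g^2 - 19*g - 40)/(3*g^3 + 2*g^2 - 12*g - 8)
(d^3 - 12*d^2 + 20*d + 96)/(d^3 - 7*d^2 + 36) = (d - 8)/(d - 3)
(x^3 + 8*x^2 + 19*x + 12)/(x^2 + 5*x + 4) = x + 3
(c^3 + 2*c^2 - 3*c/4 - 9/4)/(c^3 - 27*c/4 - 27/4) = (c - 1)/(c - 3)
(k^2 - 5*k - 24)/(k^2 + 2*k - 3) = (k - 8)/(k - 1)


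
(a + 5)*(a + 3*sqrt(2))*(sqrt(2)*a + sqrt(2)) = sqrt(2)*a^3 + 6*a^2 + 6*sqrt(2)*a^2 + 5*sqrt(2)*a + 36*a + 30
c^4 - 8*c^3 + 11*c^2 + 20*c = c*(c - 5)*(c - 4)*(c + 1)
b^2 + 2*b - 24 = (b - 4)*(b + 6)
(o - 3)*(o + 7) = o^2 + 4*o - 21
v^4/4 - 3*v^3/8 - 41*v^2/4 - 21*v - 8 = (v/4 + 1)*(v - 8)*(v + 1/2)*(v + 2)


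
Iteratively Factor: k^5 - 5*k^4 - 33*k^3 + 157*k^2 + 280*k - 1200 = (k - 5)*(k^4 - 33*k^2 - 8*k + 240) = (k - 5)*(k + 4)*(k^3 - 4*k^2 - 17*k + 60) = (k - 5)^2*(k + 4)*(k^2 + k - 12) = (k - 5)^2*(k - 3)*(k + 4)*(k + 4)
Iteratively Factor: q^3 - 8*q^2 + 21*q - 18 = (q - 3)*(q^2 - 5*q + 6) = (q - 3)*(q - 2)*(q - 3)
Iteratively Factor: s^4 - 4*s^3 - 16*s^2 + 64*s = (s - 4)*(s^3 - 16*s) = s*(s - 4)*(s^2 - 16) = s*(s - 4)*(s + 4)*(s - 4)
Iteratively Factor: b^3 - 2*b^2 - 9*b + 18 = (b + 3)*(b^2 - 5*b + 6) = (b - 2)*(b + 3)*(b - 3)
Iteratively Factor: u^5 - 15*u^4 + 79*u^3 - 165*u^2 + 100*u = (u - 5)*(u^4 - 10*u^3 + 29*u^2 - 20*u) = (u - 5)^2*(u^3 - 5*u^2 + 4*u) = (u - 5)^2*(u - 1)*(u^2 - 4*u) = u*(u - 5)^2*(u - 1)*(u - 4)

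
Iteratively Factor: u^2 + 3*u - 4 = (u - 1)*(u + 4)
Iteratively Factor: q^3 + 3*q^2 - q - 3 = (q + 1)*(q^2 + 2*q - 3) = (q - 1)*(q + 1)*(q + 3)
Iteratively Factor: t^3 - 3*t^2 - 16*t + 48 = (t + 4)*(t^2 - 7*t + 12) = (t - 3)*(t + 4)*(t - 4)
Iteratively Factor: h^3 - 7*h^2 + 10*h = (h)*(h^2 - 7*h + 10) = h*(h - 2)*(h - 5)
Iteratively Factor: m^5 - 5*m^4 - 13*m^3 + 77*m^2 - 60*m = (m - 1)*(m^4 - 4*m^3 - 17*m^2 + 60*m) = m*(m - 1)*(m^3 - 4*m^2 - 17*m + 60) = m*(m - 3)*(m - 1)*(m^2 - m - 20) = m*(m - 5)*(m - 3)*(m - 1)*(m + 4)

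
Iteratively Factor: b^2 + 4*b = (b)*(b + 4)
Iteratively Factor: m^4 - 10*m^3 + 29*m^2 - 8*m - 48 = (m - 3)*(m^3 - 7*m^2 + 8*m + 16) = (m - 3)*(m + 1)*(m^2 - 8*m + 16) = (m - 4)*(m - 3)*(m + 1)*(m - 4)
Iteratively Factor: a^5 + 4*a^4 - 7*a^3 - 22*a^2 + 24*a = (a - 2)*(a^4 + 6*a^3 + 5*a^2 - 12*a) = (a - 2)*(a + 4)*(a^3 + 2*a^2 - 3*a) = (a - 2)*(a + 3)*(a + 4)*(a^2 - a) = a*(a - 2)*(a + 3)*(a + 4)*(a - 1)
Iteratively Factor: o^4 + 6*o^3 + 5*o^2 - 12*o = (o)*(o^3 + 6*o^2 + 5*o - 12) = o*(o - 1)*(o^2 + 7*o + 12) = o*(o - 1)*(o + 4)*(o + 3)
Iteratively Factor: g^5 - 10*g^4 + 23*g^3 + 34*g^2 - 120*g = (g - 4)*(g^4 - 6*g^3 - g^2 + 30*g) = g*(g - 4)*(g^3 - 6*g^2 - g + 30) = g*(g - 4)*(g - 3)*(g^2 - 3*g - 10) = g*(g - 5)*(g - 4)*(g - 3)*(g + 2)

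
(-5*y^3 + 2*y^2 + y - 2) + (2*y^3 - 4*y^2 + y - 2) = -3*y^3 - 2*y^2 + 2*y - 4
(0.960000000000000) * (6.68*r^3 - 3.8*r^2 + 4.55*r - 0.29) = 6.4128*r^3 - 3.648*r^2 + 4.368*r - 0.2784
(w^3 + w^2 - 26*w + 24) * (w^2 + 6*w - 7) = w^5 + 7*w^4 - 27*w^3 - 139*w^2 + 326*w - 168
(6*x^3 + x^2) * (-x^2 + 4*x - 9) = -6*x^5 + 23*x^4 - 50*x^3 - 9*x^2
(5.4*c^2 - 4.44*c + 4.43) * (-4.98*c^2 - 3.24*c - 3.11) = -26.892*c^4 + 4.6152*c^3 - 24.4698*c^2 - 0.544799999999999*c - 13.7773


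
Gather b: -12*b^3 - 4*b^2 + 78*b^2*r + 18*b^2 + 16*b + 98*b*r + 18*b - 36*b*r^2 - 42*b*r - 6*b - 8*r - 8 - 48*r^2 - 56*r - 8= -12*b^3 + b^2*(78*r + 14) + b*(-36*r^2 + 56*r + 28) - 48*r^2 - 64*r - 16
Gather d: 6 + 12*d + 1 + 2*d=14*d + 7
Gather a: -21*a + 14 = 14 - 21*a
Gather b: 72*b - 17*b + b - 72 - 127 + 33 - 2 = 56*b - 168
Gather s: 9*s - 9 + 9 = 9*s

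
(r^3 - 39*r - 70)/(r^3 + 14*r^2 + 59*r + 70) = (r - 7)/(r + 7)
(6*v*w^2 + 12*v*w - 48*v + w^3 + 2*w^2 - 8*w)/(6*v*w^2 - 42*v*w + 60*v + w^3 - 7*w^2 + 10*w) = (w + 4)/(w - 5)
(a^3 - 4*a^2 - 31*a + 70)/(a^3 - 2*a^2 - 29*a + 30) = (a^2 - 9*a + 14)/(a^2 - 7*a + 6)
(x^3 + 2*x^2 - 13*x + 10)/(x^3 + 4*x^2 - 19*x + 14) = (x + 5)/(x + 7)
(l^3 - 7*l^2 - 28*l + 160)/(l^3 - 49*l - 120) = (l - 4)/(l + 3)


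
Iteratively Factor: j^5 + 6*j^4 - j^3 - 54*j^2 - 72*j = (j)*(j^4 + 6*j^3 - j^2 - 54*j - 72) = j*(j - 3)*(j^3 + 9*j^2 + 26*j + 24) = j*(j - 3)*(j + 2)*(j^2 + 7*j + 12) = j*(j - 3)*(j + 2)*(j + 4)*(j + 3)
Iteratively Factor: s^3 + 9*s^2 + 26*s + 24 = (s + 4)*(s^2 + 5*s + 6) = (s + 2)*(s + 4)*(s + 3)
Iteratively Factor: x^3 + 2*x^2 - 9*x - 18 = (x + 2)*(x^2 - 9) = (x + 2)*(x + 3)*(x - 3)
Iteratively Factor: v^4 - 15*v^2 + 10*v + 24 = (v + 4)*(v^3 - 4*v^2 + v + 6) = (v + 1)*(v + 4)*(v^2 - 5*v + 6) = (v - 3)*(v + 1)*(v + 4)*(v - 2)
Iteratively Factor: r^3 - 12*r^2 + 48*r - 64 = (r - 4)*(r^2 - 8*r + 16) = (r - 4)^2*(r - 4)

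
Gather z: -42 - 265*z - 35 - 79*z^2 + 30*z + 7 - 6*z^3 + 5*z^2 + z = -6*z^3 - 74*z^2 - 234*z - 70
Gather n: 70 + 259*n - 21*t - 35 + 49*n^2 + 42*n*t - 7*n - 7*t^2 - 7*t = 49*n^2 + n*(42*t + 252) - 7*t^2 - 28*t + 35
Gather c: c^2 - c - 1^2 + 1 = c^2 - c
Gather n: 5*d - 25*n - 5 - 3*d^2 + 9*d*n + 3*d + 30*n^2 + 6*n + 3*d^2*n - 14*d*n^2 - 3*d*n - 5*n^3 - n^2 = -3*d^2 + 8*d - 5*n^3 + n^2*(29 - 14*d) + n*(3*d^2 + 6*d - 19) - 5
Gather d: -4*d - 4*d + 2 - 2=-8*d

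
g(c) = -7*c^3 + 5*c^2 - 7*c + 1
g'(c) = -21*c^2 + 10*c - 7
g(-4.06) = 580.30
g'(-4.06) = -393.76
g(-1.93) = 83.46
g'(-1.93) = -104.52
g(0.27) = -0.66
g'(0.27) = -5.83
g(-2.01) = 92.11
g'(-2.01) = -111.94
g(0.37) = -1.26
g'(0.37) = -6.17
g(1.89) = -41.63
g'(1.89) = -63.11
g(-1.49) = 45.69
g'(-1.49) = -68.52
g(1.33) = -15.93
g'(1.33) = -30.85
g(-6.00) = 1735.00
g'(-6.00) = -823.00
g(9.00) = -4760.00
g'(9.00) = -1618.00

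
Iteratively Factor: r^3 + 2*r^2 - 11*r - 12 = (r + 4)*(r^2 - 2*r - 3) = (r - 3)*(r + 4)*(r + 1)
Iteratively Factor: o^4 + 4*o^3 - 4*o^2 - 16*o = (o)*(o^3 + 4*o^2 - 4*o - 16) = o*(o - 2)*(o^2 + 6*o + 8) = o*(o - 2)*(o + 4)*(o + 2)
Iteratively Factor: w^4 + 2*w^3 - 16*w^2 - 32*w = (w)*(w^3 + 2*w^2 - 16*w - 32) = w*(w + 2)*(w^2 - 16) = w*(w - 4)*(w + 2)*(w + 4)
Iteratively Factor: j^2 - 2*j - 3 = (j + 1)*(j - 3)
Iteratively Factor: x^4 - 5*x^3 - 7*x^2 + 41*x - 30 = (x - 5)*(x^3 - 7*x + 6) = (x - 5)*(x + 3)*(x^2 - 3*x + 2) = (x - 5)*(x - 1)*(x + 3)*(x - 2)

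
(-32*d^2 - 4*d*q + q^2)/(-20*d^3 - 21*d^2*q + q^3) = (-8*d + q)/(-5*d^2 - 4*d*q + q^2)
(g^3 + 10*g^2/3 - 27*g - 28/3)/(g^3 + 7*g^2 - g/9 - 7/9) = 3*(g - 4)/(3*g - 1)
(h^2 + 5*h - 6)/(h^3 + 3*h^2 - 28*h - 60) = (h - 1)/(h^2 - 3*h - 10)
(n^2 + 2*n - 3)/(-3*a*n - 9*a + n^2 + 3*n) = (1 - n)/(3*a - n)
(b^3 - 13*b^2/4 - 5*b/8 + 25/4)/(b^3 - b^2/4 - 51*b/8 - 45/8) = (2*b^2 - 9*b + 10)/(2*b^2 - 3*b - 9)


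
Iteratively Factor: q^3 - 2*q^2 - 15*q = (q + 3)*(q^2 - 5*q) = (q - 5)*(q + 3)*(q)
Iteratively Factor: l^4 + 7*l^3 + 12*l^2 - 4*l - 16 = (l + 2)*(l^3 + 5*l^2 + 2*l - 8) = (l - 1)*(l + 2)*(l^2 + 6*l + 8) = (l - 1)*(l + 2)*(l + 4)*(l + 2)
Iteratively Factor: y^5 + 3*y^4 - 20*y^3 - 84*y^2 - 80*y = (y + 2)*(y^4 + y^3 - 22*y^2 - 40*y) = y*(y + 2)*(y^3 + y^2 - 22*y - 40) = y*(y + 2)*(y + 4)*(y^2 - 3*y - 10) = y*(y - 5)*(y + 2)*(y + 4)*(y + 2)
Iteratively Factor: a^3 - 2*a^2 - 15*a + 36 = (a - 3)*(a^2 + a - 12) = (a - 3)^2*(a + 4)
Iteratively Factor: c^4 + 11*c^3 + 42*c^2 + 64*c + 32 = (c + 2)*(c^3 + 9*c^2 + 24*c + 16) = (c + 2)*(c + 4)*(c^2 + 5*c + 4) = (c + 2)*(c + 4)^2*(c + 1)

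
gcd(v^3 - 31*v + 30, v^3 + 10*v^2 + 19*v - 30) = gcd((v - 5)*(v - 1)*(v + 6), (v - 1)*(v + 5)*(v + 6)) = v^2 + 5*v - 6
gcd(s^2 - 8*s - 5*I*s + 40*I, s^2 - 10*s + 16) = s - 8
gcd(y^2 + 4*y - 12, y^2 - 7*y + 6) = 1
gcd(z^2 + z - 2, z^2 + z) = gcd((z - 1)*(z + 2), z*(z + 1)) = 1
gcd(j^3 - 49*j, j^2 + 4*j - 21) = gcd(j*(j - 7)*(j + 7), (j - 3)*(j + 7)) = j + 7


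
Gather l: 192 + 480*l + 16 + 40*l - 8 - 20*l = 500*l + 200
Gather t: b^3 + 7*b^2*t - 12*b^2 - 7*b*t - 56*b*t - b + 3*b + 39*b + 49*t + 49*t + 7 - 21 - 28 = b^3 - 12*b^2 + 41*b + t*(7*b^2 - 63*b + 98) - 42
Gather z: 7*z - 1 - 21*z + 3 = 2 - 14*z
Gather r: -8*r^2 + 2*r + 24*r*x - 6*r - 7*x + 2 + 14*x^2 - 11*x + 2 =-8*r^2 + r*(24*x - 4) + 14*x^2 - 18*x + 4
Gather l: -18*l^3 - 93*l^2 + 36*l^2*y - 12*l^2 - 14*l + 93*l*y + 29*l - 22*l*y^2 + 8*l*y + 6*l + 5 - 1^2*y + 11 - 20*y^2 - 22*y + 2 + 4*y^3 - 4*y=-18*l^3 + l^2*(36*y - 105) + l*(-22*y^2 + 101*y + 21) + 4*y^3 - 20*y^2 - 27*y + 18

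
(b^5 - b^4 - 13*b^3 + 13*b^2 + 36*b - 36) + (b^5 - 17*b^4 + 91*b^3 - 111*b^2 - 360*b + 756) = 2*b^5 - 18*b^4 + 78*b^3 - 98*b^2 - 324*b + 720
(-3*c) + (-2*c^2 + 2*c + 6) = -2*c^2 - c + 6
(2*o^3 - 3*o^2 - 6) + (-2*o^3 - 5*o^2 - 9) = -8*o^2 - 15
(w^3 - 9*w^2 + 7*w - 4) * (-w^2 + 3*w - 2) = -w^5 + 12*w^4 - 36*w^3 + 43*w^2 - 26*w + 8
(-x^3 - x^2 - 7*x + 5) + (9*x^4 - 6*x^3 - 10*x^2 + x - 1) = 9*x^4 - 7*x^3 - 11*x^2 - 6*x + 4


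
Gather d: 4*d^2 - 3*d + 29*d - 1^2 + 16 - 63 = 4*d^2 + 26*d - 48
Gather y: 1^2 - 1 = 0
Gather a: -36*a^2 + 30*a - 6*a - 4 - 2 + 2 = -36*a^2 + 24*a - 4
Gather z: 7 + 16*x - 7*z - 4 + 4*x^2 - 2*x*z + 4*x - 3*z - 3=4*x^2 + 20*x + z*(-2*x - 10)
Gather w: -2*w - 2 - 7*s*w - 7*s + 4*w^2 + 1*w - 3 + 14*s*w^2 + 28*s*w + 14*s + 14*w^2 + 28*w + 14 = 7*s + w^2*(14*s + 18) + w*(21*s + 27) + 9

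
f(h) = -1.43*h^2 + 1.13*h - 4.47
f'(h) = 1.13 - 2.86*h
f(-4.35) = -36.44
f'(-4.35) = 13.57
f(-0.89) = -6.61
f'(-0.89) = 3.68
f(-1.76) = -10.89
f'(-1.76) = 6.16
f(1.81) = -7.11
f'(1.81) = -4.05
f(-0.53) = -5.47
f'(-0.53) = 2.65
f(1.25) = -5.29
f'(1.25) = -2.44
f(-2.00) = -12.45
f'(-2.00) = 6.85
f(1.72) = -6.76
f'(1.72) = -3.79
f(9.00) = -110.13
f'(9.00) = -24.61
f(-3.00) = -20.73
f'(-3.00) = 9.71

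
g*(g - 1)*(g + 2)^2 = g^4 + 3*g^3 - 4*g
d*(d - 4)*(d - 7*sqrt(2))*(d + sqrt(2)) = d^4 - 6*sqrt(2)*d^3 - 4*d^3 - 14*d^2 + 24*sqrt(2)*d^2 + 56*d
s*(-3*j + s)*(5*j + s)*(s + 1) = -15*j^2*s^2 - 15*j^2*s + 2*j*s^3 + 2*j*s^2 + s^4 + s^3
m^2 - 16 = (m - 4)*(m + 4)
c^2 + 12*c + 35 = (c + 5)*(c + 7)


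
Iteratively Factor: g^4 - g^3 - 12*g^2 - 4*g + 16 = (g - 1)*(g^3 - 12*g - 16) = (g - 1)*(g + 2)*(g^2 - 2*g - 8) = (g - 4)*(g - 1)*(g + 2)*(g + 2)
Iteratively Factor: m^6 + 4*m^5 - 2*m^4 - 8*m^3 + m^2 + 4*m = (m - 1)*(m^5 + 5*m^4 + 3*m^3 - 5*m^2 - 4*m) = m*(m - 1)*(m^4 + 5*m^3 + 3*m^2 - 5*m - 4) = m*(m - 1)*(m + 1)*(m^3 + 4*m^2 - m - 4) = m*(m - 1)*(m + 1)*(m + 4)*(m^2 - 1) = m*(m - 1)*(m + 1)^2*(m + 4)*(m - 1)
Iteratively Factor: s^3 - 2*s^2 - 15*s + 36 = (s - 3)*(s^2 + s - 12) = (s - 3)*(s + 4)*(s - 3)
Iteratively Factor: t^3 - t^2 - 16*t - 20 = (t - 5)*(t^2 + 4*t + 4) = (t - 5)*(t + 2)*(t + 2)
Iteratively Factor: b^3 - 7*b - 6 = (b + 2)*(b^2 - 2*b - 3) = (b - 3)*(b + 2)*(b + 1)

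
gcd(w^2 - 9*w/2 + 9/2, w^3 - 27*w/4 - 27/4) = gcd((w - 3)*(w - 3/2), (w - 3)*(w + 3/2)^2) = w - 3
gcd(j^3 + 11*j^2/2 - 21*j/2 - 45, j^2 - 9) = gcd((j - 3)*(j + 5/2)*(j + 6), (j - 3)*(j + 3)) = j - 3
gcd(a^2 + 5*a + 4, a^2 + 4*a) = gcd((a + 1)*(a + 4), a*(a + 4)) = a + 4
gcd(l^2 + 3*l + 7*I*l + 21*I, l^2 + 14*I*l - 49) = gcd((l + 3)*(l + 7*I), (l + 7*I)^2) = l + 7*I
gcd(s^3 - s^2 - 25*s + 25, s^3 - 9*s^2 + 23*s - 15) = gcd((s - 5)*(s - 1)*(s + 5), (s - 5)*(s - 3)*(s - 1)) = s^2 - 6*s + 5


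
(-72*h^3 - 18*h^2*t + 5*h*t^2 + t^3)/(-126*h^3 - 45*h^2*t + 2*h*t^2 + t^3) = (-4*h + t)/(-7*h + t)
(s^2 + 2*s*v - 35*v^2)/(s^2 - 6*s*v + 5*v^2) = (s + 7*v)/(s - v)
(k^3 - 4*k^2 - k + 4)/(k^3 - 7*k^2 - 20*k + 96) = (k^3 - 4*k^2 - k + 4)/(k^3 - 7*k^2 - 20*k + 96)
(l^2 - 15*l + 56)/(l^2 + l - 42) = (l^2 - 15*l + 56)/(l^2 + l - 42)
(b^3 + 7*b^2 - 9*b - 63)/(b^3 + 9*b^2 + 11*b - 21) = (b - 3)/(b - 1)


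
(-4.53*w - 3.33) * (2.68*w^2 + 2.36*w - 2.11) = -12.1404*w^3 - 19.6152*w^2 + 1.6995*w + 7.0263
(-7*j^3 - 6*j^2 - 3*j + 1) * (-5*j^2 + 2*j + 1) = 35*j^5 + 16*j^4 - 4*j^3 - 17*j^2 - j + 1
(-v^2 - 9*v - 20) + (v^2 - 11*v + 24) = 4 - 20*v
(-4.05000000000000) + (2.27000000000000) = -1.78000000000000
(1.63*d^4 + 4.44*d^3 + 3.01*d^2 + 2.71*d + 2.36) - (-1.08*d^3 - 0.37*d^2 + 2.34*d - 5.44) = 1.63*d^4 + 5.52*d^3 + 3.38*d^2 + 0.37*d + 7.8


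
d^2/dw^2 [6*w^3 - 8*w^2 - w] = 36*w - 16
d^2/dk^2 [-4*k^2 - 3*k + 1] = -8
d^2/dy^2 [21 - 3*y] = 0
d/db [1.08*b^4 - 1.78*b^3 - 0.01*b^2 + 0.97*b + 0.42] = 4.32*b^3 - 5.34*b^2 - 0.02*b + 0.97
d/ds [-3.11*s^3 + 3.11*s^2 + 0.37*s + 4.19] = -9.33*s^2 + 6.22*s + 0.37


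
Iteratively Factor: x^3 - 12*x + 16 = (x - 2)*(x^2 + 2*x - 8) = (x - 2)*(x + 4)*(x - 2)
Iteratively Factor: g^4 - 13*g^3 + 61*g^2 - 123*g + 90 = (g - 3)*(g^3 - 10*g^2 + 31*g - 30) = (g - 5)*(g - 3)*(g^2 - 5*g + 6) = (g - 5)*(g - 3)*(g - 2)*(g - 3)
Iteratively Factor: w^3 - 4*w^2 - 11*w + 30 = (w + 3)*(w^2 - 7*w + 10) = (w - 2)*(w + 3)*(w - 5)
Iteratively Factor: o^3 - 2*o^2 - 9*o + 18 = (o + 3)*(o^2 - 5*o + 6) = (o - 2)*(o + 3)*(o - 3)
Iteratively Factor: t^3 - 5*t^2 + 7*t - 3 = (t - 1)*(t^2 - 4*t + 3) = (t - 3)*(t - 1)*(t - 1)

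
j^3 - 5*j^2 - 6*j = j*(j - 6)*(j + 1)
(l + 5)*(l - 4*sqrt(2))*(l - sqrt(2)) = l^3 - 5*sqrt(2)*l^2 + 5*l^2 - 25*sqrt(2)*l + 8*l + 40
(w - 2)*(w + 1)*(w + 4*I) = w^3 - w^2 + 4*I*w^2 - 2*w - 4*I*w - 8*I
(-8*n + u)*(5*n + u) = -40*n^2 - 3*n*u + u^2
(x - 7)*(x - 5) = x^2 - 12*x + 35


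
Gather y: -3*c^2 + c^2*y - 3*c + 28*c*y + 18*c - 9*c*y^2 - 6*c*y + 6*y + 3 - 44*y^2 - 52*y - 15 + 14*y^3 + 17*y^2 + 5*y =-3*c^2 + 15*c + 14*y^3 + y^2*(-9*c - 27) + y*(c^2 + 22*c - 41) - 12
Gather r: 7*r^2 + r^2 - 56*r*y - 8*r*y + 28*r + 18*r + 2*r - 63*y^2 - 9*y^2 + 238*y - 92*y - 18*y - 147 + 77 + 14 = 8*r^2 + r*(48 - 64*y) - 72*y^2 + 128*y - 56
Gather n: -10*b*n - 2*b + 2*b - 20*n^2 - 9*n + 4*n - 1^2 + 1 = -20*n^2 + n*(-10*b - 5)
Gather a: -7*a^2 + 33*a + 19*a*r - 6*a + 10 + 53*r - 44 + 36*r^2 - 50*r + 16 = -7*a^2 + a*(19*r + 27) + 36*r^2 + 3*r - 18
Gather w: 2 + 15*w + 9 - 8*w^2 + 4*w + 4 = -8*w^2 + 19*w + 15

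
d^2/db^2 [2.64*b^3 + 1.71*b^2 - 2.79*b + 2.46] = 15.84*b + 3.42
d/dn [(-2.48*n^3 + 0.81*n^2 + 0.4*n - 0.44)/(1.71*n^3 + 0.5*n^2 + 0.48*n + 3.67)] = (1.77635683940025e-15*n^5 - 2.6251*n^4 - 3.7488*n^3 - 24.8588*n^2 + 6.3854*n + 1.6792)/(2.9241*n^6 + 1.71*n^5 + 1.8916*n^4 + 13.0314*n^3 + 3.9004*n^2 + 3.5232*n + 13.4689)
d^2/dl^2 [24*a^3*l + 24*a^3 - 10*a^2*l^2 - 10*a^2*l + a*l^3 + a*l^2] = 2*a*(-10*a + 3*l + 1)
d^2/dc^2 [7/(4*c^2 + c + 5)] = 14*(-16*c^2 - 4*c + (8*c + 1)^2 - 20)/(4*c^2 + c + 5)^3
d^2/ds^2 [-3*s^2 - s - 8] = -6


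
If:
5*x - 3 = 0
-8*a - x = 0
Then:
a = -3/40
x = 3/5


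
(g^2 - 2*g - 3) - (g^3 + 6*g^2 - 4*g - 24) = -g^3 - 5*g^2 + 2*g + 21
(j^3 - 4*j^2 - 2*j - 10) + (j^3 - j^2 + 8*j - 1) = 2*j^3 - 5*j^2 + 6*j - 11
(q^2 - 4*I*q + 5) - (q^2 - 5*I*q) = I*q + 5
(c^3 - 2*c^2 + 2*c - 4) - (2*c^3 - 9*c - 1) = -c^3 - 2*c^2 + 11*c - 3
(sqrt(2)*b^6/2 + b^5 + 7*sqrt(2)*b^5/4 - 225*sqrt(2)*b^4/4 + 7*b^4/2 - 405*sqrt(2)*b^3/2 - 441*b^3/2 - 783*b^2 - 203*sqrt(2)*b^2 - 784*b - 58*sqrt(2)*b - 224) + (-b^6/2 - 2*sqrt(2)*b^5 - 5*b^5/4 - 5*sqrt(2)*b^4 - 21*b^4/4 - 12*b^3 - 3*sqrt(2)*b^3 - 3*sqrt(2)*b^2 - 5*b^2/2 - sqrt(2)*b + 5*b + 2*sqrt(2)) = -b^6/2 + sqrt(2)*b^6/2 - sqrt(2)*b^5/4 - b^5/4 - 245*sqrt(2)*b^4/4 - 7*b^4/4 - 411*sqrt(2)*b^3/2 - 465*b^3/2 - 1571*b^2/2 - 206*sqrt(2)*b^2 - 779*b - 59*sqrt(2)*b - 224 + 2*sqrt(2)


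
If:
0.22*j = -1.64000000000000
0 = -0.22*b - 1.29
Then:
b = -5.86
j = -7.45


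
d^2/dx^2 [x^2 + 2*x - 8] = 2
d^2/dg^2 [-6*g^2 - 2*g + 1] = -12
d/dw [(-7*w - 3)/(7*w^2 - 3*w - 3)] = (49*w^2 + 42*w + 12)/(49*w^4 - 42*w^3 - 33*w^2 + 18*w + 9)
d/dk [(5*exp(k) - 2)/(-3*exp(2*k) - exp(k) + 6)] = ((5*exp(k) - 2)*(6*exp(k) + 1) - 15*exp(2*k) - 5*exp(k) + 30)*exp(k)/(3*exp(2*k) + exp(k) - 6)^2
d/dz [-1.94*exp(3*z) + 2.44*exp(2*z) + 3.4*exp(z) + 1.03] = (-5.82*exp(2*z) + 4.88*exp(z) + 3.4)*exp(z)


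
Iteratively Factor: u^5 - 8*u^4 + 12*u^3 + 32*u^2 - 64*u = (u)*(u^4 - 8*u^3 + 12*u^2 + 32*u - 64) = u*(u - 4)*(u^3 - 4*u^2 - 4*u + 16) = u*(u - 4)*(u - 2)*(u^2 - 2*u - 8) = u*(u - 4)*(u - 2)*(u + 2)*(u - 4)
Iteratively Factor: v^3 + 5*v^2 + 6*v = (v + 2)*(v^2 + 3*v) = (v + 2)*(v + 3)*(v)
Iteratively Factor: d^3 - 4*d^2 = (d - 4)*(d^2) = d*(d - 4)*(d)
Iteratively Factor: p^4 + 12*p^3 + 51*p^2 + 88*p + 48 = (p + 1)*(p^3 + 11*p^2 + 40*p + 48) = (p + 1)*(p + 4)*(p^2 + 7*p + 12) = (p + 1)*(p + 3)*(p + 4)*(p + 4)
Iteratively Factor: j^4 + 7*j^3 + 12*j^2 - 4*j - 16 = (j - 1)*(j^3 + 8*j^2 + 20*j + 16) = (j - 1)*(j + 2)*(j^2 + 6*j + 8) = (j - 1)*(j + 2)^2*(j + 4)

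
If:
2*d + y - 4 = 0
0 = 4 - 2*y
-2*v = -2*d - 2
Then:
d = 1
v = 2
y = 2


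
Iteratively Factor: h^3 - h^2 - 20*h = (h - 5)*(h^2 + 4*h) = h*(h - 5)*(h + 4)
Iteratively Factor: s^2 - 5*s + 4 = (s - 4)*(s - 1)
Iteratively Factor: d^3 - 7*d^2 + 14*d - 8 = (d - 2)*(d^2 - 5*d + 4) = (d - 4)*(d - 2)*(d - 1)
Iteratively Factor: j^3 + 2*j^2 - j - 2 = (j + 1)*(j^2 + j - 2) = (j - 1)*(j + 1)*(j + 2)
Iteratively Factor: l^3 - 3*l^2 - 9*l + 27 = (l + 3)*(l^2 - 6*l + 9) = (l - 3)*(l + 3)*(l - 3)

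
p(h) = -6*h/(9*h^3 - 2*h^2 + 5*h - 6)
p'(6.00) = 0.01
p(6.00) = -0.02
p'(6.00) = 0.01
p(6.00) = -0.02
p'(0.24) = 1.60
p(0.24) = 0.30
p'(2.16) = 0.14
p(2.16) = -0.15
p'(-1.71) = -0.13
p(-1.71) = -0.16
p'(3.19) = 0.04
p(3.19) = -0.07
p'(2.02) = 0.18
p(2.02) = -0.17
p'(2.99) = 0.05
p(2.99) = -0.08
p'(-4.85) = -0.01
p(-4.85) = -0.03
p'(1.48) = 0.52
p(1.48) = -0.34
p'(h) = -6*h*(-27*h^2 + 4*h - 5)/(9*h^3 - 2*h^2 + 5*h - 6)^2 - 6/(9*h^3 - 2*h^2 + 5*h - 6)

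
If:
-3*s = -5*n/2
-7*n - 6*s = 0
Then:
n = 0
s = 0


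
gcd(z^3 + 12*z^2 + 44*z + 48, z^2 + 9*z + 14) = z + 2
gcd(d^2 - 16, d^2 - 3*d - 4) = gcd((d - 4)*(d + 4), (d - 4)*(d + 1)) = d - 4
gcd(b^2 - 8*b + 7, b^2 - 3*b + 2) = b - 1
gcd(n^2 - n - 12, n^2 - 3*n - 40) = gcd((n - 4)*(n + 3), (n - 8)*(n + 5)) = 1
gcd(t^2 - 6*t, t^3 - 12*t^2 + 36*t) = t^2 - 6*t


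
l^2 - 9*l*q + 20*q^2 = (l - 5*q)*(l - 4*q)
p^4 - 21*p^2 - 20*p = p*(p - 5)*(p + 1)*(p + 4)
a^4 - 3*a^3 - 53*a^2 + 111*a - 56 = (a - 8)*(a - 1)^2*(a + 7)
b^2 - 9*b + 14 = (b - 7)*(b - 2)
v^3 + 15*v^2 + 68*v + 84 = (v + 2)*(v + 6)*(v + 7)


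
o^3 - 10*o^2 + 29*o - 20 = (o - 5)*(o - 4)*(o - 1)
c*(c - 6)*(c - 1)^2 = c^4 - 8*c^3 + 13*c^2 - 6*c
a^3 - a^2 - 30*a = a*(a - 6)*(a + 5)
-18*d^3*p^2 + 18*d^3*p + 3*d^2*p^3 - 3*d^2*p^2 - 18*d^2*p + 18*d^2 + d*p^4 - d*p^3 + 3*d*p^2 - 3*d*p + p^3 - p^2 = (-3*d + p)*(6*d + p)*(p - 1)*(d*p + 1)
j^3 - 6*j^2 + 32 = (j - 4)^2*(j + 2)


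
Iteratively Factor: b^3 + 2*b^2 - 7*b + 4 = (b + 4)*(b^2 - 2*b + 1) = (b - 1)*(b + 4)*(b - 1)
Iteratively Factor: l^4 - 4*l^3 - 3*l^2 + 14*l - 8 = (l - 1)*(l^3 - 3*l^2 - 6*l + 8) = (l - 1)*(l + 2)*(l^2 - 5*l + 4) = (l - 1)^2*(l + 2)*(l - 4)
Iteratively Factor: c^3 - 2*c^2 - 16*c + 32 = (c - 4)*(c^2 + 2*c - 8) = (c - 4)*(c - 2)*(c + 4)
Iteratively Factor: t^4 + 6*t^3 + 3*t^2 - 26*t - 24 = (t + 4)*(t^3 + 2*t^2 - 5*t - 6) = (t - 2)*(t + 4)*(t^2 + 4*t + 3) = (t - 2)*(t + 1)*(t + 4)*(t + 3)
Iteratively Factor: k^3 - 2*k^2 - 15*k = (k + 3)*(k^2 - 5*k) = (k - 5)*(k + 3)*(k)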